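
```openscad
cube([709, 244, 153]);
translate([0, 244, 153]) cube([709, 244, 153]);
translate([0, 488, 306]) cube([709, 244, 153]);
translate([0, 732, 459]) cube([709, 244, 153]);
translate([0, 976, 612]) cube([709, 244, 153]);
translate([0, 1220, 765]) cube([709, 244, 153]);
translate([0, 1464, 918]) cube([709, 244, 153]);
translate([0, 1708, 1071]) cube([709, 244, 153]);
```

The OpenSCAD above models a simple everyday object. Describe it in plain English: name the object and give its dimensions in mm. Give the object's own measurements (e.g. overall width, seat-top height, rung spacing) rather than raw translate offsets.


A straight staircase of 8 solid steps. Each step is 709 mm wide (x), 244 mm deep (y, the going) and 153 mm tall (the rise). The first step rests on the floor; each subsequent step sits one going further in +y and one rise higher in +z, directly behind and above the previous step with no overlap.


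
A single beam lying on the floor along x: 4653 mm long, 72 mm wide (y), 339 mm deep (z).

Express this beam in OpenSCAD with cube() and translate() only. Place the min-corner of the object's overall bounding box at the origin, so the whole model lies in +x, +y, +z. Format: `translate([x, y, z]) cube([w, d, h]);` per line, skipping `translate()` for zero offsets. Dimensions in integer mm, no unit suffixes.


cube([4653, 72, 339]);


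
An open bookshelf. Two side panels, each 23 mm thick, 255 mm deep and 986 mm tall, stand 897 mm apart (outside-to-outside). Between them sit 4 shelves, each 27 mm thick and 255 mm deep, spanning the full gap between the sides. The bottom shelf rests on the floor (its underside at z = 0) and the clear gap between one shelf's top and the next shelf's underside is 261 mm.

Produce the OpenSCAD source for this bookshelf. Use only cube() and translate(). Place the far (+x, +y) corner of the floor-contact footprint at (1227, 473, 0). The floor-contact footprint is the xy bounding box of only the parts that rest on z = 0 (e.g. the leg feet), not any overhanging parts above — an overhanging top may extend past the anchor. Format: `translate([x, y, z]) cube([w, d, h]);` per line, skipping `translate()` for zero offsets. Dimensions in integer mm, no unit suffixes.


translate([330, 218, 0]) cube([23, 255, 986]);
translate([1204, 218, 0]) cube([23, 255, 986]);
translate([353, 218, 0]) cube([851, 255, 27]);
translate([353, 218, 288]) cube([851, 255, 27]);
translate([353, 218, 576]) cube([851, 255, 27]);
translate([353, 218, 864]) cube([851, 255, 27]);


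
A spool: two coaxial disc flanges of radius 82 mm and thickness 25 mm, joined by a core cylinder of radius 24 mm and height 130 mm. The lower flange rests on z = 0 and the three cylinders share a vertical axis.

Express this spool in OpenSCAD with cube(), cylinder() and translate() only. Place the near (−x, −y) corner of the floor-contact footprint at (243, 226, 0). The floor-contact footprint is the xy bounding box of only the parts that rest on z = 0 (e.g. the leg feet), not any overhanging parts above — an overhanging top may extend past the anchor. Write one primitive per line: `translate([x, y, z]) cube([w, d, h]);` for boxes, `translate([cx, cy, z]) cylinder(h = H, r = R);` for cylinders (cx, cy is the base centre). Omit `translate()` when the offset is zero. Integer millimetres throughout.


translate([325, 308, 0]) cylinder(h = 25, r = 82);
translate([325, 308, 25]) cylinder(h = 130, r = 24);
translate([325, 308, 155]) cylinder(h = 25, r = 82);


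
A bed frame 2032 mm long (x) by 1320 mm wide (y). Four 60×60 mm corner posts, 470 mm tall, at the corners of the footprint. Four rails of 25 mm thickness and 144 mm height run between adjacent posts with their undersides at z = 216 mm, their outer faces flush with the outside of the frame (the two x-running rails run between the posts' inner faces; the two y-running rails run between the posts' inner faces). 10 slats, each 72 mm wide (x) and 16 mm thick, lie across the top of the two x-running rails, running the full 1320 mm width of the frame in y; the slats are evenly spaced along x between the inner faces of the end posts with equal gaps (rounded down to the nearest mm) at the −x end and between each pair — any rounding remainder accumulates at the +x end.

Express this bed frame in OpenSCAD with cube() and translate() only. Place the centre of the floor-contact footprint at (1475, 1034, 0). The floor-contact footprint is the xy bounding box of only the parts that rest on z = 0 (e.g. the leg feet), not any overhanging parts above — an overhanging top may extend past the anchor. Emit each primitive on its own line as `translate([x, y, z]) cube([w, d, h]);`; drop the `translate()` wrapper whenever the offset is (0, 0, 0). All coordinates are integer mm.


translate([459, 374, 0]) cube([60, 60, 470]);
translate([459, 1634, 0]) cube([60, 60, 470]);
translate([2431, 374, 0]) cube([60, 60, 470]);
translate([2431, 1634, 0]) cube([60, 60, 470]);
translate([519, 374, 216]) cube([1912, 25, 144]);
translate([519, 1669, 216]) cube([1912, 25, 144]);
translate([459, 434, 216]) cube([25, 1200, 144]);
translate([2466, 434, 216]) cube([25, 1200, 144]);
translate([627, 374, 360]) cube([72, 1320, 16]);
translate([807, 374, 360]) cube([72, 1320, 16]);
translate([987, 374, 360]) cube([72, 1320, 16]);
translate([1167, 374, 360]) cube([72, 1320, 16]);
translate([1347, 374, 360]) cube([72, 1320, 16]);
translate([1527, 374, 360]) cube([72, 1320, 16]);
translate([1707, 374, 360]) cube([72, 1320, 16]);
translate([1887, 374, 360]) cube([72, 1320, 16]);
translate([2067, 374, 360]) cube([72, 1320, 16]);
translate([2247, 374, 360]) cube([72, 1320, 16]);


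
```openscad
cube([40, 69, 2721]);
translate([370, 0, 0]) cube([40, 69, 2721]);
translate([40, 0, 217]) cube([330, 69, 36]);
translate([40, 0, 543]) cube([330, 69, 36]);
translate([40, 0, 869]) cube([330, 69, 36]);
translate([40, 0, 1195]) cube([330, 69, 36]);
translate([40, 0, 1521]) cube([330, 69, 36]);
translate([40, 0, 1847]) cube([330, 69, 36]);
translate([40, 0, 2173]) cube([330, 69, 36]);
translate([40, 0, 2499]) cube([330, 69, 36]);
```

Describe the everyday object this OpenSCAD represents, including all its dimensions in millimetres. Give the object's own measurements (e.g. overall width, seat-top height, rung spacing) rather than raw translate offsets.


A straight ladder. Two 40×69 mm vertical rails, 2721 mm tall, stand 410 mm apart (outside-to-outside) with their front faces coplanar on the −y side. 8 rungs, each 69 mm deep and 36 mm tall, span between the inner faces of the rails, front faces flush with the rails. The lowest rung's underside is at z = 217 mm and rungs are spaced 326 mm apart (underside to underside).


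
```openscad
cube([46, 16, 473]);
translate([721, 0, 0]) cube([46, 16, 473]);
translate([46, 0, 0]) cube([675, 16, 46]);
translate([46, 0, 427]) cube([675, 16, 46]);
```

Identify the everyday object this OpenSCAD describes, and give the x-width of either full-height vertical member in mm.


A picture frame. The border width is 46 mm.

Four thin pieces enclosing a rectangular opening — a picture frame. The two full-height stiles are 473 mm tall; the top rail sits at z = 427 and is 46 mm tall, so the border above the opening is 473 − 427 = 46 mm, matching the stile x-width.


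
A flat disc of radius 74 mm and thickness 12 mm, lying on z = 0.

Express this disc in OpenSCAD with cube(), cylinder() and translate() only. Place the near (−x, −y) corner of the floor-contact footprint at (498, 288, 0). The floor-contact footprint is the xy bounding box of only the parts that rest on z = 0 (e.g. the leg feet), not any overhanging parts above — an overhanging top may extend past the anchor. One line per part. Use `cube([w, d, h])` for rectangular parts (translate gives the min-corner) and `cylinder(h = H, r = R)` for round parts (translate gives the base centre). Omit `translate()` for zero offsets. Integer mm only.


translate([572, 362, 0]) cylinder(h = 12, r = 74);


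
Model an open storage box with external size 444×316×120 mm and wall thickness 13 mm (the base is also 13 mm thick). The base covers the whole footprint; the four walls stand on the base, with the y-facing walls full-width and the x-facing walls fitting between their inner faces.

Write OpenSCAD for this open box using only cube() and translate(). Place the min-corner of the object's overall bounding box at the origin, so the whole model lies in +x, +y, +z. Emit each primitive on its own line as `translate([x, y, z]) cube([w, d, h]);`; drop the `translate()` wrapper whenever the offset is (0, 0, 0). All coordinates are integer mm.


cube([444, 316, 13]);
translate([0, 0, 13]) cube([444, 13, 107]);
translate([0, 303, 13]) cube([444, 13, 107]);
translate([0, 13, 13]) cube([13, 290, 107]);
translate([431, 13, 13]) cube([13, 290, 107]);


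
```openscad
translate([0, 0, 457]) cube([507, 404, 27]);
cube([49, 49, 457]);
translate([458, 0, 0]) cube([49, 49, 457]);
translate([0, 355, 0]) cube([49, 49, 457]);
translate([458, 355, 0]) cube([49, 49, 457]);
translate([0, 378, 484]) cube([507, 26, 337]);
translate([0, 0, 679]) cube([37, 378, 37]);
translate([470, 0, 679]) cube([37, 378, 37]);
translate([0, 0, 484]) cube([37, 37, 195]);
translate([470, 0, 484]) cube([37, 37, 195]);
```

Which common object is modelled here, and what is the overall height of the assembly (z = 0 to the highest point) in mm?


A chair. The overall height is 821 mm.

A slab on four corner posts with a tall panel at the back — a chair. The seat slab sits at z = 457 with thickness 27, and the 337 mm backrest starts at the seat top, so the overall height is 457 + 27 + 337 = 821 mm.


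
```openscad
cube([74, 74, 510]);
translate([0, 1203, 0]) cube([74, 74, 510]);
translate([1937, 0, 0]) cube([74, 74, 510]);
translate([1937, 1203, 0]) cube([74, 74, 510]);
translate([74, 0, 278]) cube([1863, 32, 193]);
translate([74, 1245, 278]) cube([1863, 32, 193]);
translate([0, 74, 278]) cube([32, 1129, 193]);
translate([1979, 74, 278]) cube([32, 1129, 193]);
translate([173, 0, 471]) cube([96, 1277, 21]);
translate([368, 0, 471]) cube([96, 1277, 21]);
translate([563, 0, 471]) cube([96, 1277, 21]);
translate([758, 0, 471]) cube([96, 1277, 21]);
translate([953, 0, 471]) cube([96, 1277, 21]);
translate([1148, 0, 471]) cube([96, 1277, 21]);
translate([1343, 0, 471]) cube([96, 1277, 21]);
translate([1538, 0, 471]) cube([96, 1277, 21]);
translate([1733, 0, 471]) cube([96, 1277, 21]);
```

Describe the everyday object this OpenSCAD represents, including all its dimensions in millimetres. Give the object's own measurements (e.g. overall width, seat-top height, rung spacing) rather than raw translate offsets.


A bed frame 2011 mm long (x) by 1277 mm wide (y). Four 74×74 mm corner posts, 510 mm tall, at the corners of the footprint. Four rails of 32 mm thickness and 193 mm height run between adjacent posts with their undersides at z = 278 mm, their outer faces flush with the outside of the frame (the two x-running rails run between the posts' inner faces; the two y-running rails run between the posts' inner faces). 9 slats, each 96 mm wide (x) and 21 mm thick, lie across the top of the two x-running rails, running the full 1277 mm width of the frame in y; along x they sit between the end posts with a 99 mm gap after the −x posts and between neighbouring slats, leaving 108 mm before the +x posts.


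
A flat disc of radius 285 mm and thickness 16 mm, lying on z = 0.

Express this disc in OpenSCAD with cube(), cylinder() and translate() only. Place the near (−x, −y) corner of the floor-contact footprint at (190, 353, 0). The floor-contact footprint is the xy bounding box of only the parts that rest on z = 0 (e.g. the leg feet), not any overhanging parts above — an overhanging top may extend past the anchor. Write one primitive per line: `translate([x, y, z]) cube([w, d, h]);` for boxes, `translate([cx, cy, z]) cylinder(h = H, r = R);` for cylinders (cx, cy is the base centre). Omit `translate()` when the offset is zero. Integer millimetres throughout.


translate([475, 638, 0]) cylinder(h = 16, r = 285);


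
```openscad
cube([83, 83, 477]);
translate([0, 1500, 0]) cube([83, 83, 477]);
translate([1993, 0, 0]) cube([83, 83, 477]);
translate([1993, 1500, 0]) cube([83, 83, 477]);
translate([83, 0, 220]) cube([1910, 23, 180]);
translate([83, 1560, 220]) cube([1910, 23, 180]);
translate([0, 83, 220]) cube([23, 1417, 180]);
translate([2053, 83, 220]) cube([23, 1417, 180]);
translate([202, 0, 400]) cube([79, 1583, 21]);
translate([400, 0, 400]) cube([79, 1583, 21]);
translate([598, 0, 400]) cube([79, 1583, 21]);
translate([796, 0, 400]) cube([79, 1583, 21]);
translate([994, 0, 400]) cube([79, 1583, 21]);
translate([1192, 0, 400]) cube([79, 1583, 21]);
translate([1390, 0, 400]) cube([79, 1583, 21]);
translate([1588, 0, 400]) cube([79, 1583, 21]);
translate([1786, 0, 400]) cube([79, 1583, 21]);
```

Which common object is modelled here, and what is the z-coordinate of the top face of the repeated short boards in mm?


A bed frame. The slat-top height is 421 mm.

Four posts, four rails, and a row of slats — a bed frame. Slats sit on the rails at z = 220 + 180 = 400; with slat thickness 21, the top is 421 mm.


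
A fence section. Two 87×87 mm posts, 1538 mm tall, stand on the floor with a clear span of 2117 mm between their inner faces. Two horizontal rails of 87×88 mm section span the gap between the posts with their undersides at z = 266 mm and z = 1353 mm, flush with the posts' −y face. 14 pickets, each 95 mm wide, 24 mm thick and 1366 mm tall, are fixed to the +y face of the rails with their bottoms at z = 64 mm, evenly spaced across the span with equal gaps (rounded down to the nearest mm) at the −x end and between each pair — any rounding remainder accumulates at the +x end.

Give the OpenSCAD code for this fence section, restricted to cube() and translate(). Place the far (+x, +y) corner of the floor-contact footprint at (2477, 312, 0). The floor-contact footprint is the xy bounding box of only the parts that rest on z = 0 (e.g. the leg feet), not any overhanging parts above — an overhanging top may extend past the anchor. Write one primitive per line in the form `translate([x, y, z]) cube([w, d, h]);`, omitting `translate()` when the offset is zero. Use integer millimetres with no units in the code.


translate([186, 225, 0]) cube([87, 87, 1538]);
translate([2390, 225, 0]) cube([87, 87, 1538]);
translate([273, 225, 266]) cube([2117, 87, 88]);
translate([273, 225, 1353]) cube([2117, 87, 88]);
translate([325, 312, 64]) cube([95, 24, 1366]);
translate([472, 312, 64]) cube([95, 24, 1366]);
translate([619, 312, 64]) cube([95, 24, 1366]);
translate([766, 312, 64]) cube([95, 24, 1366]);
translate([913, 312, 64]) cube([95, 24, 1366]);
translate([1060, 312, 64]) cube([95, 24, 1366]);
translate([1207, 312, 64]) cube([95, 24, 1366]);
translate([1354, 312, 64]) cube([95, 24, 1366]);
translate([1501, 312, 64]) cube([95, 24, 1366]);
translate([1648, 312, 64]) cube([95, 24, 1366]);
translate([1795, 312, 64]) cube([95, 24, 1366]);
translate([1942, 312, 64]) cube([95, 24, 1366]);
translate([2089, 312, 64]) cube([95, 24, 1366]);
translate([2236, 312, 64]) cube([95, 24, 1366]);


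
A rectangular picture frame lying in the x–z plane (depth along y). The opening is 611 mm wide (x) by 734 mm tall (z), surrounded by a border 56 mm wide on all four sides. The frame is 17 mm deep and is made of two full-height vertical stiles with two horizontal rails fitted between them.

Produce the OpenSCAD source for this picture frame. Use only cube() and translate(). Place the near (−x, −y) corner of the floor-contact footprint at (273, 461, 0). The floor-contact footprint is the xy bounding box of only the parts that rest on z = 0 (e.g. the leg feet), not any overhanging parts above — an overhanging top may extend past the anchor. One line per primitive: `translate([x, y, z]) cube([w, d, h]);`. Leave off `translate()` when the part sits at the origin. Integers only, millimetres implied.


translate([273, 461, 0]) cube([56, 17, 846]);
translate([940, 461, 0]) cube([56, 17, 846]);
translate([329, 461, 0]) cube([611, 17, 56]);
translate([329, 461, 790]) cube([611, 17, 56]);


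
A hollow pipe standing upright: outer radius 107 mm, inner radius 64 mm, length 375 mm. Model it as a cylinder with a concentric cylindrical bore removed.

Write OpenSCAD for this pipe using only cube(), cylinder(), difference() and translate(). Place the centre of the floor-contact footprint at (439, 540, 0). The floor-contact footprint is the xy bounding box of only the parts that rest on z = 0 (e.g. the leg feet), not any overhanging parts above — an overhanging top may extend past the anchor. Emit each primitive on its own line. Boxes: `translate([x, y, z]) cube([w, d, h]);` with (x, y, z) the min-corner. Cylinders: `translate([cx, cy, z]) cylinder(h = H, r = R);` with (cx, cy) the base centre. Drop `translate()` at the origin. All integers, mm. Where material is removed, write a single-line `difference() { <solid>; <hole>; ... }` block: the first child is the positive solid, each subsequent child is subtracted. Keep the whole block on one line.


difference() { translate([439, 540, 0]) cylinder(h = 375, r = 107); translate([439, 540, 0]) cylinder(h = 375, r = 64); }


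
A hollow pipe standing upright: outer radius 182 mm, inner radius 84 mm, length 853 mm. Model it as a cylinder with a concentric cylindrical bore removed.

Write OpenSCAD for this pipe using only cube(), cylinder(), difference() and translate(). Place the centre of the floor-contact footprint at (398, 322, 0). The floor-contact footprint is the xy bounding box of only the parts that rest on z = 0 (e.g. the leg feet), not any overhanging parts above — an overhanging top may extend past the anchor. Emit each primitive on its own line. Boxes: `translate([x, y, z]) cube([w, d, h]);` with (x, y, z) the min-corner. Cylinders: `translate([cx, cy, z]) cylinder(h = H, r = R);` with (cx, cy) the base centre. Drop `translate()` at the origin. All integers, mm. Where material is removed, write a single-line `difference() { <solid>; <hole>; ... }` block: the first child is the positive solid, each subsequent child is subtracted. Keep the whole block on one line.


difference() { translate([398, 322, 0]) cylinder(h = 853, r = 182); translate([398, 322, 0]) cylinder(h = 853, r = 84); }


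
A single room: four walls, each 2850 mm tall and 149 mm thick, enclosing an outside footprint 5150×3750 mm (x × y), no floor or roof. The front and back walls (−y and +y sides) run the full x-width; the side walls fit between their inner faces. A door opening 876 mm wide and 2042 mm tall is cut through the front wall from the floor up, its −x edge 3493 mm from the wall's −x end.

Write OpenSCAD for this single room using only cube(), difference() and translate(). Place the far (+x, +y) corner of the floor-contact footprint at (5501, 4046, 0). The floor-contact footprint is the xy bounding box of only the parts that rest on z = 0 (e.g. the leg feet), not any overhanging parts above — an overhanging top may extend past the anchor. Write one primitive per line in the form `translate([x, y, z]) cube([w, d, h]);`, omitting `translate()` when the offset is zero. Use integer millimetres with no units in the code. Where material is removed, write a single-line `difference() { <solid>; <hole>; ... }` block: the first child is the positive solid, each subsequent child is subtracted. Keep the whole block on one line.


difference() { translate([351, 296, 0]) cube([5150, 149, 2850]); translate([3844, 296, 0]) cube([876, 149, 2042]); }
translate([351, 3897, 0]) cube([5150, 149, 2850]);
translate([351, 445, 0]) cube([149, 3452, 2850]);
translate([5352, 445, 0]) cube([149, 3452, 2850]);


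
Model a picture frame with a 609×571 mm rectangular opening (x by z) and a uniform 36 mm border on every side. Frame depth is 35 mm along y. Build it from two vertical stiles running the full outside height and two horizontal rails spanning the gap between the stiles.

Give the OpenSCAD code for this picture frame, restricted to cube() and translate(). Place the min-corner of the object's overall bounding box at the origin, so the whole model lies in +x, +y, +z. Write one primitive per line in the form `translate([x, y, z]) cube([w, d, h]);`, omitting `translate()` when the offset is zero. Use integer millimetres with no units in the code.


cube([36, 35, 643]);
translate([645, 0, 0]) cube([36, 35, 643]);
translate([36, 0, 0]) cube([609, 35, 36]);
translate([36, 0, 607]) cube([609, 35, 36]);


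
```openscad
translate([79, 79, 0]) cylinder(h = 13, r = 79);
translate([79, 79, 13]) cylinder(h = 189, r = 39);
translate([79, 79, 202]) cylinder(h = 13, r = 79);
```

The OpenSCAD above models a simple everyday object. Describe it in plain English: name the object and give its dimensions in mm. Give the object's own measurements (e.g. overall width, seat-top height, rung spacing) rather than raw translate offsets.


A spool: two coaxial disc flanges of radius 79 mm and thickness 13 mm, joined by a core cylinder of radius 39 mm and height 189 mm. The lower flange rests on z = 0 and the three cylinders share a vertical axis.


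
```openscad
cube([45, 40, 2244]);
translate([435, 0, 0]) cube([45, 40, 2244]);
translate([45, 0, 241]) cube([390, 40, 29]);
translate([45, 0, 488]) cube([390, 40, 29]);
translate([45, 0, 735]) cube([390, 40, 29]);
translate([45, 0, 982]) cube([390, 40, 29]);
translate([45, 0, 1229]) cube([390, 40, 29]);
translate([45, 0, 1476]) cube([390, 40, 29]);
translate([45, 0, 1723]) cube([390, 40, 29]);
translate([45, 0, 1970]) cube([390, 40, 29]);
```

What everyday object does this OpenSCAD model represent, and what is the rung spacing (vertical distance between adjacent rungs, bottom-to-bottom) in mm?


A ladder. The rung spacing is 247 mm.

Two tall 45×40 posts with 8 short bars between them — a ladder. Adjacent rungs sit at z = 241 and z = 488, so the spacing is 488 − 241 = 247 mm.


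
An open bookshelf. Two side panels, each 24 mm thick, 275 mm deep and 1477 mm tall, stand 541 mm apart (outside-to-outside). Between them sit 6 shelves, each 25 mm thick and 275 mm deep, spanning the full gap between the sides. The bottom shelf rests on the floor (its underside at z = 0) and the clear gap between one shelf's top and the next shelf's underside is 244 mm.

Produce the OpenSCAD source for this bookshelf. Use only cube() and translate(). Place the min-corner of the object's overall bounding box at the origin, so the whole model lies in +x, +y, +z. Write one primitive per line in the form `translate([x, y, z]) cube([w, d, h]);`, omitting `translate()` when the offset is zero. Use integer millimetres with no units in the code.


cube([24, 275, 1477]);
translate([517, 0, 0]) cube([24, 275, 1477]);
translate([24, 0, 0]) cube([493, 275, 25]);
translate([24, 0, 269]) cube([493, 275, 25]);
translate([24, 0, 538]) cube([493, 275, 25]);
translate([24, 0, 807]) cube([493, 275, 25]);
translate([24, 0, 1076]) cube([493, 275, 25]);
translate([24, 0, 1345]) cube([493, 275, 25]);


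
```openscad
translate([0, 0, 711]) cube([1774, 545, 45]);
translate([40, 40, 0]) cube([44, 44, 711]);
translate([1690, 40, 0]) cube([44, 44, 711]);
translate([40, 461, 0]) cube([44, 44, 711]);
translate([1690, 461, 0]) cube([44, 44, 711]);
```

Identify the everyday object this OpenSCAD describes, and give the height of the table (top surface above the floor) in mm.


A table. The table height is 756 mm.

A 1774×545×45 slab sits at z = 711 on four 44 mm square posts — a table. The top surface is at 711 + 45 = 756 mm.


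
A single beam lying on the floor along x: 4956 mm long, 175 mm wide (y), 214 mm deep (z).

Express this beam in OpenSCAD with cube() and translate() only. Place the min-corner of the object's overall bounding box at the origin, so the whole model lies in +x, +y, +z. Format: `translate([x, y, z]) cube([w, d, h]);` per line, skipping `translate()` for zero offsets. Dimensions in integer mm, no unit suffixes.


cube([4956, 175, 214]);


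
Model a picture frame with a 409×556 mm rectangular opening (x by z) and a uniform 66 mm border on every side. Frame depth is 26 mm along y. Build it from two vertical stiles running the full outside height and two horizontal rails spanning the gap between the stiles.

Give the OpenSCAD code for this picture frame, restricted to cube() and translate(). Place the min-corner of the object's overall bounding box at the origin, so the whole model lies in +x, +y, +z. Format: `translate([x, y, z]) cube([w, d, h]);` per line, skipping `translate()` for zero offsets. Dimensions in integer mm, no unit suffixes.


cube([66, 26, 688]);
translate([475, 0, 0]) cube([66, 26, 688]);
translate([66, 0, 0]) cube([409, 26, 66]);
translate([66, 0, 622]) cube([409, 26, 66]);


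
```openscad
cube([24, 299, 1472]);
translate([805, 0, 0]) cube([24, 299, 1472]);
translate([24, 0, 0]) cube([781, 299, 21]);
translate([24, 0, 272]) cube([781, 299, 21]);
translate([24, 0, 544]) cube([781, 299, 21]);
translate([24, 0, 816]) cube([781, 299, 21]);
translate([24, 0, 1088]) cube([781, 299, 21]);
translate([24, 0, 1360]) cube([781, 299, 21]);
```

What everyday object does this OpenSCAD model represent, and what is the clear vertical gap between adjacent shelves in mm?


A bookshelf. The clear shelf gap is 251 mm.

Two tall side panels with 6 horizontal boards between them — a bookshelf. The first two shelf undersides are at z = 0 and z = 272; with shelf thickness 21, the clear gap is 272 − 0 − 21 = 251 mm.


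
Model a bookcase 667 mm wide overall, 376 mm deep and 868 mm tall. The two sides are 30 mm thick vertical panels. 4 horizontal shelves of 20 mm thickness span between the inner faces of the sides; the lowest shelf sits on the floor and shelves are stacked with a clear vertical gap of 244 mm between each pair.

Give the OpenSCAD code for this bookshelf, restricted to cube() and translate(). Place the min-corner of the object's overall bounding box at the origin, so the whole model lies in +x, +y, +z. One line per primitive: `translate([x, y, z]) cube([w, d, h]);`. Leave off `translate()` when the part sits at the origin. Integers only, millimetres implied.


cube([30, 376, 868]);
translate([637, 0, 0]) cube([30, 376, 868]);
translate([30, 0, 0]) cube([607, 376, 20]);
translate([30, 0, 264]) cube([607, 376, 20]);
translate([30, 0, 528]) cube([607, 376, 20]);
translate([30, 0, 792]) cube([607, 376, 20]);


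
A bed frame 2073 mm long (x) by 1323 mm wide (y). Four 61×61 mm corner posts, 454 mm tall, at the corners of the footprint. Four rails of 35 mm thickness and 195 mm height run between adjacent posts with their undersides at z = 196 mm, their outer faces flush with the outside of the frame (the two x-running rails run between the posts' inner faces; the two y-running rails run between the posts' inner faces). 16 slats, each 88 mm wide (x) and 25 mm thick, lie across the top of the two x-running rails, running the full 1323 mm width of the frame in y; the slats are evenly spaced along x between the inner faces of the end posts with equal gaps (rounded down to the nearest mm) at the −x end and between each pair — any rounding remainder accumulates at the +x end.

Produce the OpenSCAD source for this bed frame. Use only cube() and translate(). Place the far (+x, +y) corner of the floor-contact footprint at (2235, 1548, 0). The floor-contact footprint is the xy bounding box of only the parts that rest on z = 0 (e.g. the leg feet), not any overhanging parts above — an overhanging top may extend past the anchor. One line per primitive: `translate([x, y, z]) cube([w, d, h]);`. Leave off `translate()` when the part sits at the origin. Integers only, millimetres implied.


translate([162, 225, 0]) cube([61, 61, 454]);
translate([162, 1487, 0]) cube([61, 61, 454]);
translate([2174, 225, 0]) cube([61, 61, 454]);
translate([2174, 1487, 0]) cube([61, 61, 454]);
translate([223, 225, 196]) cube([1951, 35, 195]);
translate([223, 1513, 196]) cube([1951, 35, 195]);
translate([162, 286, 196]) cube([35, 1201, 195]);
translate([2200, 286, 196]) cube([35, 1201, 195]);
translate([254, 225, 391]) cube([88, 1323, 25]);
translate([373, 225, 391]) cube([88, 1323, 25]);
translate([492, 225, 391]) cube([88, 1323, 25]);
translate([611, 225, 391]) cube([88, 1323, 25]);
translate([730, 225, 391]) cube([88, 1323, 25]);
translate([849, 225, 391]) cube([88, 1323, 25]);
translate([968, 225, 391]) cube([88, 1323, 25]);
translate([1087, 225, 391]) cube([88, 1323, 25]);
translate([1206, 225, 391]) cube([88, 1323, 25]);
translate([1325, 225, 391]) cube([88, 1323, 25]);
translate([1444, 225, 391]) cube([88, 1323, 25]);
translate([1563, 225, 391]) cube([88, 1323, 25]);
translate([1682, 225, 391]) cube([88, 1323, 25]);
translate([1801, 225, 391]) cube([88, 1323, 25]);
translate([1920, 225, 391]) cube([88, 1323, 25]);
translate([2039, 225, 391]) cube([88, 1323, 25]);


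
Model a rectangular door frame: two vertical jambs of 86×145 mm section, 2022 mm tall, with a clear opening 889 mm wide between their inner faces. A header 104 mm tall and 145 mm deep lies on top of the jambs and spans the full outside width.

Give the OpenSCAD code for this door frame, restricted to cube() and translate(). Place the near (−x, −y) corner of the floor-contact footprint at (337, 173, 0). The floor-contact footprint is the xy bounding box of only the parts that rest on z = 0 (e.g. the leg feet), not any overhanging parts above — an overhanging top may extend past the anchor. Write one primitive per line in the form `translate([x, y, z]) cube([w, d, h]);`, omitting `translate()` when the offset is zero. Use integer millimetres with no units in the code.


translate([337, 173, 0]) cube([86, 145, 2022]);
translate([1312, 173, 0]) cube([86, 145, 2022]);
translate([337, 173, 2022]) cube([1061, 145, 104]);


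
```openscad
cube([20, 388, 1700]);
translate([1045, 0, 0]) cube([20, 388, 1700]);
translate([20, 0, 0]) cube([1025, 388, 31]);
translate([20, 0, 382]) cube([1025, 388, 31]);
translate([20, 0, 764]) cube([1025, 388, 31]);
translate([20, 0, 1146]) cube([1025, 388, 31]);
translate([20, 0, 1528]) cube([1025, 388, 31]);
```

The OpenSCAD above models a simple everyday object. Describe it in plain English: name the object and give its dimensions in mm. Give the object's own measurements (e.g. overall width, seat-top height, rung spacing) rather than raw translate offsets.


An open bookshelf. Two side panels, each 20 mm thick, 388 mm deep and 1700 mm tall, stand 1065 mm apart (outside-to-outside). Between them sit 5 shelves, each 31 mm thick and 388 mm deep, spanning the full gap between the sides. The bottom shelf rests on the floor (its underside at z = 0) and the clear gap between one shelf's top and the next shelf's underside is 351 mm.


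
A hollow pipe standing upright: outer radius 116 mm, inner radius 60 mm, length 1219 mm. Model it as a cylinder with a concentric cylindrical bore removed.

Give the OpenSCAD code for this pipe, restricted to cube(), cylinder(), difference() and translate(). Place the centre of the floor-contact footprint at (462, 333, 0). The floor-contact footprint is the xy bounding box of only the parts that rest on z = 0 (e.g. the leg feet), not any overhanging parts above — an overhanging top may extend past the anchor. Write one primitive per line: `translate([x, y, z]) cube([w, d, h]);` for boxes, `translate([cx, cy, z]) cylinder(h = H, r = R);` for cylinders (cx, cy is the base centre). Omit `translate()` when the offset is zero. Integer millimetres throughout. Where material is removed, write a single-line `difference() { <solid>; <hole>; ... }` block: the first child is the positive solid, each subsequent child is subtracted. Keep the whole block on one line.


difference() { translate([462, 333, 0]) cylinder(h = 1219, r = 116); translate([462, 333, 0]) cylinder(h = 1219, r = 60); }


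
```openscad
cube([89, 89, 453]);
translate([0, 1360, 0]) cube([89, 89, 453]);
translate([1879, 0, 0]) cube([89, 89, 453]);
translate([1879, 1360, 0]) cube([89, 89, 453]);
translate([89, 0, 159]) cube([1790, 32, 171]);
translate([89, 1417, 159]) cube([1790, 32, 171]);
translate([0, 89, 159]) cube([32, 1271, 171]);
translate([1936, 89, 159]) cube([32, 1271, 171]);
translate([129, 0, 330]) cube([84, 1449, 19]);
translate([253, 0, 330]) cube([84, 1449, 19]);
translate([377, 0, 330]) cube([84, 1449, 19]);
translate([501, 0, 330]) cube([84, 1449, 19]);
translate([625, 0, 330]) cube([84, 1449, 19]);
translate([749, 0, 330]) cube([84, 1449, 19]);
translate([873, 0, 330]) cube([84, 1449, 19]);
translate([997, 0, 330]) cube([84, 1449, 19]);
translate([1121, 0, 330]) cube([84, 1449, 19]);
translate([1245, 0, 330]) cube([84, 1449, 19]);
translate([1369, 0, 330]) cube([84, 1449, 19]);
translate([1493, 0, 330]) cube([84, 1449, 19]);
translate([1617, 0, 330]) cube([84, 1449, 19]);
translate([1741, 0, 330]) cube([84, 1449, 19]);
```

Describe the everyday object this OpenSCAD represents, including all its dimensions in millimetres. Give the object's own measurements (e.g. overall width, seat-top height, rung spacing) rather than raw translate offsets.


A bed frame 1968 mm long (x) by 1449 mm wide (y). Four 89×89 mm corner posts, 453 mm tall, at the corners of the footprint. Four rails of 32 mm thickness and 171 mm height run between adjacent posts with their undersides at z = 159 mm, their outer faces flush with the outside of the frame (the two x-running rails run between the posts' inner faces; the two y-running rails run between the posts' inner faces). 14 slats, each 84 mm wide (x) and 19 mm thick, lie across the top of the two x-running rails, running the full 1449 mm width of the frame in y; along x they sit between the end posts with a 40 mm gap after the −x posts and between neighbouring slats, leaving 54 mm before the +x posts.


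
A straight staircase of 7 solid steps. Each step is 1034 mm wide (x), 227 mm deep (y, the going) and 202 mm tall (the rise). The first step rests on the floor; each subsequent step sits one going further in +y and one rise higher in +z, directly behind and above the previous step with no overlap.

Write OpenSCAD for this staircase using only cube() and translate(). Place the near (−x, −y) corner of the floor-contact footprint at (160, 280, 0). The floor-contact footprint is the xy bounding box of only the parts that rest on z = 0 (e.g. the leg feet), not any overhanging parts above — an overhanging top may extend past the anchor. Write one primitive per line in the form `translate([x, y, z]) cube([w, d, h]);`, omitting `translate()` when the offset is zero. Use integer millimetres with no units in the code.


translate([160, 280, 0]) cube([1034, 227, 202]);
translate([160, 507, 202]) cube([1034, 227, 202]);
translate([160, 734, 404]) cube([1034, 227, 202]);
translate([160, 961, 606]) cube([1034, 227, 202]);
translate([160, 1188, 808]) cube([1034, 227, 202]);
translate([160, 1415, 1010]) cube([1034, 227, 202]);
translate([160, 1642, 1212]) cube([1034, 227, 202]);


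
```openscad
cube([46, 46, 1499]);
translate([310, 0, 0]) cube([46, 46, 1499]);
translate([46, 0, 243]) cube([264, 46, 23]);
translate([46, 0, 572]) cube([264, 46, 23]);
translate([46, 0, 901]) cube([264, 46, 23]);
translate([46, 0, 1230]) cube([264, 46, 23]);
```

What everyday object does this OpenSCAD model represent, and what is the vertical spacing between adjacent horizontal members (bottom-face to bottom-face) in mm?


A ladder. The rung spacing is 329 mm.

Two tall 46×46 posts with 4 short bars between them — a ladder. Adjacent rungs sit at z = 243 and z = 572, so the spacing is 572 − 243 = 329 mm.


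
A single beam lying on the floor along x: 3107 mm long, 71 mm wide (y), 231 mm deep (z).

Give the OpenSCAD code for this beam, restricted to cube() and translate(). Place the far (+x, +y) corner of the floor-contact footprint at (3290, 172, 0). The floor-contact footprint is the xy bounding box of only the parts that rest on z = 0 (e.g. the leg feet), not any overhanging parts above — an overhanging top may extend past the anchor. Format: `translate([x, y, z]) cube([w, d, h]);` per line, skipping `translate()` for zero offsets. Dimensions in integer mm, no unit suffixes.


translate([183, 101, 0]) cube([3107, 71, 231]);


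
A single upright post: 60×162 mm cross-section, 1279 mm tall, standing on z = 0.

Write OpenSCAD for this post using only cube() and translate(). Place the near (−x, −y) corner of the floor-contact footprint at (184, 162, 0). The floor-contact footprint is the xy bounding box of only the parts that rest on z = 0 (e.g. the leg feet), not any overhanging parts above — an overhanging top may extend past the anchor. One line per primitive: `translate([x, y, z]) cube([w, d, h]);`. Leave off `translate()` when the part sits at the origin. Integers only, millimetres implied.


translate([184, 162, 0]) cube([60, 162, 1279]);


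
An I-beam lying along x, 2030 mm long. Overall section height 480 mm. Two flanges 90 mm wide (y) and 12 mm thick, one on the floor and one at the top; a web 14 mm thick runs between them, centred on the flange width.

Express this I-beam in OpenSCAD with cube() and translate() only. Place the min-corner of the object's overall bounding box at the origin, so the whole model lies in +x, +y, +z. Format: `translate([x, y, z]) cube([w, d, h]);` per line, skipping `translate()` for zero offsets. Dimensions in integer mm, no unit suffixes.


cube([2030, 90, 12]);
translate([0, 38, 12]) cube([2030, 14, 456]);
translate([0, 0, 468]) cube([2030, 90, 12]);


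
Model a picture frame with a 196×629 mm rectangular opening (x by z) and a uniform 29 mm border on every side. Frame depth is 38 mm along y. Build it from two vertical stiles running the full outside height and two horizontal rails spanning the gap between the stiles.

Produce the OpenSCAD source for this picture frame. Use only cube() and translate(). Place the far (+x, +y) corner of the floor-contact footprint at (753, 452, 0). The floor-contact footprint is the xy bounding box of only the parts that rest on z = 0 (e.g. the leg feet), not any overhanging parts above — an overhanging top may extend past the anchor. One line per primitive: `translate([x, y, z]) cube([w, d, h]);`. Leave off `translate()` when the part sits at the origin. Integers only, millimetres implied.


translate([499, 414, 0]) cube([29, 38, 687]);
translate([724, 414, 0]) cube([29, 38, 687]);
translate([528, 414, 0]) cube([196, 38, 29]);
translate([528, 414, 658]) cube([196, 38, 29]);


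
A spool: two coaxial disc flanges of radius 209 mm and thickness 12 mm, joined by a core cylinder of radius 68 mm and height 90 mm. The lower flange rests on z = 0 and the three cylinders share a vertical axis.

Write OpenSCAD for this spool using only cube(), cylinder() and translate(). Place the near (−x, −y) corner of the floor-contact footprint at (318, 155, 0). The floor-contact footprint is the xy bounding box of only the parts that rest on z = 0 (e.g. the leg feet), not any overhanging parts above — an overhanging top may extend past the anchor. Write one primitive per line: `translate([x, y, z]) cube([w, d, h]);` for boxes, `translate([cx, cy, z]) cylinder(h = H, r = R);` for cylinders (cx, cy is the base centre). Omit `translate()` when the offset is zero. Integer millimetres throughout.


translate([527, 364, 0]) cylinder(h = 12, r = 209);
translate([527, 364, 12]) cylinder(h = 90, r = 68);
translate([527, 364, 102]) cylinder(h = 12, r = 209);


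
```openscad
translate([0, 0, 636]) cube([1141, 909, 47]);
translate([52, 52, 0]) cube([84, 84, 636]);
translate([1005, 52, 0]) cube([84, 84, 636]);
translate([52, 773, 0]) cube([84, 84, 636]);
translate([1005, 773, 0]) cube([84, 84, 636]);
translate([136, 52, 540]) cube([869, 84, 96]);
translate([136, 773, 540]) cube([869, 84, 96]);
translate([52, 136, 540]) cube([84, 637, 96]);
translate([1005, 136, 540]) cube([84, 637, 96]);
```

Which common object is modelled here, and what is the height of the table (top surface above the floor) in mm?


A table. The table height is 683 mm.

A 1141×909×47 slab sits at z = 636 on four 84 mm square posts — a table. The top surface is at 636 + 47 = 683 mm.
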